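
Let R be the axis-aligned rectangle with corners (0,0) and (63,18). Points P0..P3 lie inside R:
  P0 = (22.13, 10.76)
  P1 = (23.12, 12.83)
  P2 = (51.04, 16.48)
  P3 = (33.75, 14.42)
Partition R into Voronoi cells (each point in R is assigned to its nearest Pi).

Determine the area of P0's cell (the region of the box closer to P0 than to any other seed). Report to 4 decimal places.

1. box [0,63]×[0,18]: [(0, 0) (63, 0) (63, 18) (0, 18)]
2. ⊥bis P0·P1 via (22.625,11.795): [(0, 0) (47.2873, 0) (9.6509, 18) (0, 18)]  |A|=512.4436
3. ⊥bis P0·P2 via (36.585,13.62): [(0, 0) (39.2798, 0) (38.4429, 4.2299) (9.6509, 18) (0, 18)]  |A|=495.5081
4. ⊥bis P0·P3 via (27.94,12.59): [(0, 0) (31.9055, 0) (29.1775, 8.6612) (9.6509, 18) (0, 18)]  |A|=445.8314
5. canonical 5-gon: [(0, 0) (31.9055, 0) (29.1775, 8.6612) (9.6509, 18) (0, 18)]
6. shoelace: 445.8314

Area of P0's cell: 445.8314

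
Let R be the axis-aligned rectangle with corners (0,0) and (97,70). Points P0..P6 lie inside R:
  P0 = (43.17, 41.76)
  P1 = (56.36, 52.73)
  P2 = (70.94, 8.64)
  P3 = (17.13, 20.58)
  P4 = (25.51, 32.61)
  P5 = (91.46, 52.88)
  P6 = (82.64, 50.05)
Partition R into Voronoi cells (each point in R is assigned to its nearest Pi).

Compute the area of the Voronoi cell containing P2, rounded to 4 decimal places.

1. box [0,97]×[0,70]: [(0, 0) (97, 0) (97, 70) (0, 70)]
2. ⊥bis P2·P0 via (57.055,25.2): [(27.0001, 0) (97, 0) (97, 58.6925)]  |A|=2054.2351
3. ⊥bis P2·P1 via (63.65,30.685): [(63.562, 30.6559) (27.0001, 0) (97, 0) (97, 41.7134)]  |A|=1770.3613
4. ⊥bis P2·P3 via (44.035,14.61): [(63.562, 30.6559) (43.9459, 14.2085) (40.7932, 0) (97, 0) (97, 41.7134)]  |A|=1672.3723
5. ⊥bis P2·P4 via (48.225,20.625): [(63.562, 30.6559) (45.5484, 15.5521) (43.2974, 11.2857) (40.7932, 0) (97, 0) (97, 41.7134)]  |A|=1670.4662
6. ⊥bis P2·P5 via (81.2,30.76): [(73.9899, 34.1043) (63.562, 30.6559) (45.5484, 15.5521) (43.2974, 11.2857) (40.7932, 0) (97, 0) (97, 23.4314)]  |A|=1460.1311
7. ⊥bis P2·P6 via (76.79,29.345): [(95.8779, 23.9519) (67.519, 31.9644) (63.562, 30.6559) (45.5484, 15.5521) (43.2974, 11.2857) (40.7932, 0) (97, 0) (97, 23.4314)]  |A|=1403.865
8. canonical 8-gon: [(95.8779, 23.9519) (67.519, 31.9644) (63.562, 30.6559) (45.5484, 15.5521) (43.2974, 11.2857) (40.7932, 0) (97, 0) (97, 23.4314)]
9. shoelace: 1403.865

Area of P2's cell: 1403.8650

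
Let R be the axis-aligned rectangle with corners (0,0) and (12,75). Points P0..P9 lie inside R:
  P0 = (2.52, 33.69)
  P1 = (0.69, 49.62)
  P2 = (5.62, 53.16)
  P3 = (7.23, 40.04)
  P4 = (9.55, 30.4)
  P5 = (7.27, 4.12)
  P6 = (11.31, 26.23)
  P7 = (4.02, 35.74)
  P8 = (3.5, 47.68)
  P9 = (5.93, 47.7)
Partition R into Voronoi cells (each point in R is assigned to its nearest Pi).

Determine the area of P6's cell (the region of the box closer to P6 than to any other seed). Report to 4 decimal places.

1. box [0,12]×[0,75]: [(0, 0) (12, 0) (12, 75) (0, 75)]
2. ⊥bis P6·P0 via (6.915,29.96): [(0, 21.8122) (0, 0) (12, 0) (12, 35.9516)]  |A|=346.5824
3. ⊥bis P6·P1 via (6,37.925): [(0, 21.8122) (0, 0) (12, 0) (12, 35.9516)]  |A|=346.5824
4. ⊥bis P6·P2 via (8.465,39.695): [(0, 21.8122) (0, 0) (12, 0) (12, 35.9516)]  |A|=346.5824
5. ⊥bis P6·P3 via (9.27,33.135): [(9.7232, 33.2689) (0, 21.8122) (0, 0) (12, 0) (12, 33.9415)]  |A|=344.2943
6. ⊥bis P6·P4 via (10.43,28.315): [(2.7779, 25.0853) (0, 21.8122) (0, 0) (12, 0) (12, 28.9776)]  |A|=314.4253
7. ⊥bis P6·P5 via (9.29,15.175): [(2.7779, 25.0853) (0, 21.8122) (0, 16.8725) (12, 14.6798) (12, 28.9776)]  |A|=125.1114
8. ⊥bis P6·P7 via (7.665,30.985): [(2.7779, 25.0853) (0, 21.8122) (0, 16.8725) (12, 14.6798) (12, 28.9776)]  |A|=125.1114
9. ⊥bis P6·P8 via (7.405,36.955): [(2.7779, 25.0853) (0, 21.8122) (0, 16.8725) (12, 14.6798) (12, 28.9776)]  |A|=125.1114
10. ⊥bis P6·P9 via (8.62,36.965): [(2.7779, 25.0853) (0, 21.8122) (0, 16.8725) (12, 14.6798) (12, 28.9776)]  |A|=125.1114
11. canonical 5-gon: [(2.7779, 25.0853) (0, 21.8122) (0, 16.8725) (12, 14.6798) (12, 28.9776)]
12. shoelace: 125.1114

Area of P6's cell: 125.1114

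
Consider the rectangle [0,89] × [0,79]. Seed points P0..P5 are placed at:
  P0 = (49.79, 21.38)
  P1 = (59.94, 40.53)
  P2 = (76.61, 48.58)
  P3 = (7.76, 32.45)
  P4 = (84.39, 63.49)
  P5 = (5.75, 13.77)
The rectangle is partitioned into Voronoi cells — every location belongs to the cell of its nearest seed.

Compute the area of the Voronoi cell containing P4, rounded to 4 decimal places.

1. box [0,89]×[0,79]: [(0, 0) (89, 0) (89, 79) (0, 79)]
2. ⊥bis P4·P0 via (67.09,42.435): [(89, 24.4325) (89, 79) (22.5885, 79)]  |A|=1811.9555
3. ⊥bis P4·P1 via (72.165,52.01): [(89, 34.0825) (89, 79) (46.8198, 79)]  |A|=947.3151
4. ⊥bis P4·P2 via (80.5,56.035): [(56.7457, 68.4299) (89, 51.5997) (89, 79) (46.8198, 79)]  |A|=664.8122
5. ⊥bis P4·P3 via (46.075,47.97): [(56.7457, 68.4299) (89, 51.5997) (89, 79) (46.8198, 79)]  |A|=664.8122
6. ⊥bis P4·P5 via (45.07,38.63): [(56.7457, 68.4299) (89, 51.5997) (89, 79) (46.8198, 79)]  |A|=664.8122
7. canonical 4-gon: [(56.7457, 68.4299) (89, 51.5997) (89, 79) (46.8198, 79)]
8. shoelace: 664.8122

Area of P4's cell: 664.8122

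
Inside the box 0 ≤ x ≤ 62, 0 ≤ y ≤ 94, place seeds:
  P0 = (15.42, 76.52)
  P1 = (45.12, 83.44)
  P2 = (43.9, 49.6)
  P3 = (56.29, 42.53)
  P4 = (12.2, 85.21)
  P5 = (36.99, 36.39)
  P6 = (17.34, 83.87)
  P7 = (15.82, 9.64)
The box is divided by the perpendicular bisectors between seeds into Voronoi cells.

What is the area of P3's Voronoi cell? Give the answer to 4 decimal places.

Area of P3's cell: 573.3860

1. box [0,62]×[0,94]: [(0, 0) (62, 0) (62, 94) (0, 94)]
2. ⊥bis P3·P0 via (35.855,59.525): [(0, 16.4125) (0, 0) (62, 0) (62, 90.9621)]  |A|=3328.6118
3. ⊥bis P3·P1 via (50.705,62.985): [(35.2152, 58.7557) (0, 16.4125) (0, 0) (62, 0) (62, 66.069)]  |A|=2995.2333
4. ⊥bis P3·P2 via (50.095,46.065): [(61.4192, 65.9104) (23.8093, 0) (62, 0) (62, 66.069)]  |A|=1277.7675
5. ⊥bis P3·P4 via (34.245,63.87): [(61.4192, 65.9104) (23.8093, 0) (62, 0) (62, 66.069)]  |A|=1277.7675
6. ⊥bis P3·P5 via (46.64,39.46): [(61.4192, 65.9104) (46.5276, 39.8133) (59.1936, 0) (62, 0) (62, 66.069)]  |A|=573.386
7. ⊥bis P3·P6 via (36.815,63.2): [(61.4192, 65.9104) (46.5276, 39.8133) (59.1936, 0) (62, 0) (62, 66.069)]  |A|=573.386
8. ⊥bis P3·P7 via (36.055,26.085): [(61.4192, 65.9104) (46.5276, 39.8133) (59.1936, 0) (62, 0) (62, 66.069)]  |A|=573.386
9. canonical 5-gon: [(61.4192, 65.9104) (46.5276, 39.8133) (59.1936, 0) (62, 0) (62, 66.069)]
10. shoelace: 573.386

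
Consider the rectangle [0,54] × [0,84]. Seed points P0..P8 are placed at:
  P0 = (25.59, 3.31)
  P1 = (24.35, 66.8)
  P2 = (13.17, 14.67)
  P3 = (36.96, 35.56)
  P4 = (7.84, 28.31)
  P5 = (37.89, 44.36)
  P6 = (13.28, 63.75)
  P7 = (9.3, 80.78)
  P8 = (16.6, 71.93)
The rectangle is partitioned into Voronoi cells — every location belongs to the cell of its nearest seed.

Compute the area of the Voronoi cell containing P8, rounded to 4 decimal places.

1. box [0,54]×[0,84]: [(0, 0) (54, 0) (54, 84) (0, 84)]
2. ⊥bis P8·P0 via (21.095,37.62): [(0, 34.8563) (54, 41.9309) (54, 84) (0, 84)]  |A|=2462.7444
3. ⊥bis P8·P1 via (20.475,69.365): [(0, 38.433) (30.1624, 84) (0, 84)]  |A|=687.2059
4. ⊥bis P8·P2 via (14.885,43.3): [(0, 44.1916) (3.6665, 43.972) (30.1624, 84) (0, 84)]  |A|=676.6489
5. ⊥bis P8·P3 via (26.78,53.745): [(0, 44.1916) (3.6665, 43.972) (30.1624, 84) (0, 84)]  |A|=676.6489
6. ⊥bis P8·P4 via (12.22,50.12): [(0, 52.5741) (8.2622, 50.9148) (30.1624, 84) (0, 84)]  |A|=628.7877
7. ⊥bis P8·P5 via (27.245,58.145): [(0, 52.5741) (8.2622, 50.9148) (30.1624, 84) (0, 84)]  |A|=628.7877
8. ⊥bis P8·P6 via (14.94,67.84): [(0, 73.9037) (18.5072, 66.3922) (30.1624, 84) (0, 84)]  |A|=358.9745
9. ⊥bis P8·P7 via (12.95,76.355): [(6.6876, 71.1894) (18.5072, 66.3922) (30.1624, 84) (22.2183, 84)]  |A|=182.8998
10. canonical 4-gon: [(6.6876, 71.1894) (18.5072, 66.3922) (30.1624, 84) (22.2183, 84)]
11. shoelace: 182.8998

Area of P8's cell: 182.8998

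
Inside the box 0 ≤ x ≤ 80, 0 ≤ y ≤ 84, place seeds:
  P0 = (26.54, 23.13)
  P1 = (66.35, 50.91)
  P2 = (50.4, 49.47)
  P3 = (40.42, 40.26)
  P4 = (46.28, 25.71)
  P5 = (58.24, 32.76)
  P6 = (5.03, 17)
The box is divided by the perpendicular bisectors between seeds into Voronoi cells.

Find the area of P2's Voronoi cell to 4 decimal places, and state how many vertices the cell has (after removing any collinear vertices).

1. box [0,80]×[0,84]: [(0, 0) (80, 0) (80, 84) (0, 84)]
2. ⊥bis P2·P0 via (38.47,36.3): [(0, 71.1479) (78.543, 0) (80, 0) (80, 84) (0, 84)]  |A|=3925.9142
3. ⊥bis P2·P1 via (58.375,50.19): [(0, 71.1479) (61.5136, 15.4261) (55.3226, 84) (0, 84)]  |A|=2292.1314
4. ⊥bis P2·P3 via (45.41,44.865): [(60.3138, 28.7152) (55.3226, 84) (9.2944, 84)]  |A|=1272.3284
5. ⊥bis P2·P4 via (48.34,37.59): [(52.8445, 36.8089) (59.6902, 35.6219) (55.3226, 84) (9.2944, 84)]  |A|=1249.0579
6. ⊥bis P2·P5 via (54.32,41.115): [(50.5172, 39.3308) (58.9962, 43.309) (55.3226, 84) (9.2944, 84)]  |A|=1207.837
7. ⊥bis P2·P6 via (27.715,33.235): [(50.5172, 39.3308) (58.9962, 43.309) (55.3226, 84) (9.2944, 84)]  |A|=1207.837
8. canonical 4-gon: [(50.5172, 39.3308) (58.9962, 43.309) (55.3226, 84) (9.2944, 84)]
9. shoelace: 1207.837

Area of P2's cell: 1207.8370 (4 vertices)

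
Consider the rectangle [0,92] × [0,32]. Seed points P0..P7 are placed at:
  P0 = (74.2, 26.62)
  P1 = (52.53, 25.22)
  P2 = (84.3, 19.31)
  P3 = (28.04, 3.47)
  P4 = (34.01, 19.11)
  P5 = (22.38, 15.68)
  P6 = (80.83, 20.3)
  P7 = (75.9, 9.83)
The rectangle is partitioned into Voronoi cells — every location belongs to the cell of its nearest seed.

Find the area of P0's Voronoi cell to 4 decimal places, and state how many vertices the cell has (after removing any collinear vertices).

Area of P0's cell: 221.8347 (4 vertices)

1. box [0,92]×[0,32]: [(0, 0) (92, 0) (92, 32) (0, 32)]
2. ⊥bis P0·P1 via (63.365,25.92): [(65.0396, 0) (92, 0) (92, 32) (62.9722, 32)]  |A|=895.8116
3. ⊥bis P0·P2 via (79.25,22.965): [(64.842, 3.0579) (85.7892, 32) (62.9722, 32)]  |A|=330.1855
4. ⊥bis P0·P3 via (51.12,15.045): [(64.842, 3.0579) (85.7892, 32) (62.9722, 32)]  |A|=330.1855
5. ⊥bis P0·P4 via (54.105,22.865): [(64.842, 3.0579) (85.7892, 32) (62.9722, 32)]  |A|=330.1855
6. ⊥bis P0·P5 via (48.29,21.15): [(64.842, 3.0579) (85.7892, 32) (62.9722, 32)]  |A|=330.1855
7. ⊥bis P0·P6 via (77.515,23.46): [(64.412, 9.7143) (85.6557, 32) (62.9722, 32)]  |A|=252.7592
8. ⊥bis P0·P7 via (75.05,18.225): [(63.9348, 17.0996) (72.255, 17.942) (85.6557, 32) (62.9722, 32)]  |A|=221.8347
9. canonical 4-gon: [(63.9348, 17.0996) (72.255, 17.942) (85.6557, 32) (62.9722, 32)]
10. shoelace: 221.8347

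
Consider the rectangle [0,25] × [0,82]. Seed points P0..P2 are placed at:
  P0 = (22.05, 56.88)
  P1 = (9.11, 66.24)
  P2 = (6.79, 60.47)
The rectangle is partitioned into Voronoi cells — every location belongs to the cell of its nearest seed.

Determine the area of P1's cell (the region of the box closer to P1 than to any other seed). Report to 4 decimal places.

1. box [0,25]×[0,82]: [(0, 0) (25, 0) (25, 82) (0, 82)]
2. ⊥bis P1·P0 via (15.58,61.56): [(0, 40.021) (25, 74.5829) (25, 82) (0, 82)]  |A|=617.4509
3. ⊥bis P1·P2 via (7.95,63.355): [(0, 66.5515) (14.8667, 60.5739) (25, 74.5829) (25, 82) (0, 82)]  |A|=420.2396
4. canonical 5-gon: [(0, 66.5515) (14.8667, 60.5739) (25, 74.5829) (25, 82) (0, 82)]
5. shoelace: 420.2396

Area of P1's cell: 420.2396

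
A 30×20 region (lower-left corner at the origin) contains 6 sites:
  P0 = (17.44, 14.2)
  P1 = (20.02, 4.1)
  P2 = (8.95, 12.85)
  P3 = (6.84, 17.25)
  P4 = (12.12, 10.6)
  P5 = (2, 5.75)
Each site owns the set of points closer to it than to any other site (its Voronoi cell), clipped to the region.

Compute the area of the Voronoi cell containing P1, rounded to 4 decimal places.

Area of P1's cell: 164.1519

1. box [0,30]×[0,20]: [(0, 0) (30, 0) (30, 20) (0, 20)]
2. ⊥bis P1·P0 via (18.73,9.15): [(0, 4.3655) (0, 0) (30, 0) (30, 12.0289)]  |A|=245.9156
3. ⊥bis P1·P2 via (14.485,8.475): [(14.0796, 7.9621) (7.7862, 0) (30, 0) (30, 12.0289)]  |A|=184.1865
4. ⊥bis P1·P3 via (13.43,10.675): [(14.0796, 7.9621) (7.7862, 0) (30, 0) (30, 12.0289)]  |A|=184.1865
5. ⊥bis P1·P4 via (16.07,7.35): [(17.2373, 8.7687) (10.0225, 0) (30, 0) (30, 12.0289)]  |A|=164.3487
6. ⊥bis P1·P5 via (11.01,4.925): [(17.2373, 8.7687) (10.6262, 0.7337) (10.559, 0) (30, 0) (30, 12.0289)]  |A|=164.1519
7. canonical 5-gon: [(17.2373, 8.7687) (10.6262, 0.7337) (10.559, 0) (30, 0) (30, 12.0289)]
8. shoelace: 164.1519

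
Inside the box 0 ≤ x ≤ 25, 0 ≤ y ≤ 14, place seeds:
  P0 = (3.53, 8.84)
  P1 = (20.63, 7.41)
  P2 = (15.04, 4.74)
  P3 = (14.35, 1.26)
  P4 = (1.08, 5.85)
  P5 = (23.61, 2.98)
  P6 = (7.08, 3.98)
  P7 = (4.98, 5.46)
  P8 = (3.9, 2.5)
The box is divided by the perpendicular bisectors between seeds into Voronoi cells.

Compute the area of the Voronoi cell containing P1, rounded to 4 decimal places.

1. box [0,25]×[0,14]: [(0, 0) (25, 0) (25, 14) (0, 14)]
2. ⊥bis P1·P0 via (12.08,8.125): [(11.4005, 0) (25, 0) (25, 14) (12.5713, 14)]  |A|=182.1971
3. ⊥bis P1·P2 via (17.835,6.075): [(20.7367, 0) (25, 0) (25, 14) (14.0497, 14)]  |A|=106.4954
4. ⊥bis P1·P3 via (17.49,4.335): [(19.7859, 1.9906) (21.7353, 0) (25, 0) (25, 14) (14.0497, 14)]  |A|=105.5015
5. ⊥bis P1·P4 via (10.855,6.63): [(19.7859, 1.9906) (21.7353, 0) (25, 0) (25, 14) (14.0497, 14)]  |A|=105.5015
6. ⊥bis P1·P5 via (22.12,5.195): [(19.1951, 3.2275) (25, 7.1323) (25, 14) (14.0497, 14)]  |A|=78.9143
7. ⊥bis P1·P6 via (13.855,5.695): [(19.1951, 3.2275) (25, 7.1323) (25, 14) (14.0497, 14)]  |A|=78.9143
8. ⊥bis P1·P7 via (12.805,6.435): [(19.1951, 3.2275) (25, 7.1323) (25, 14) (14.0497, 14)]  |A|=78.9143
9. ⊥bis P1·P8 via (12.265,4.955): [(19.1951, 3.2275) (25, 7.1323) (25, 14) (14.0497, 14)]  |A|=78.9143
10. canonical 4-gon: [(19.1951, 3.2275) (25, 7.1323) (25, 14) (14.0497, 14)]
11. shoelace: 78.9143

Area of P1's cell: 78.9143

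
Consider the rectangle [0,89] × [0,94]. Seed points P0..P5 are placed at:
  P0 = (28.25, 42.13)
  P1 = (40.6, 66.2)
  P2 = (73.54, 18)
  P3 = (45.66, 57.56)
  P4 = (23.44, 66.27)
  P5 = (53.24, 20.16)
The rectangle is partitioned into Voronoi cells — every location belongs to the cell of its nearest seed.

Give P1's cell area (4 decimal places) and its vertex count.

Area of P1's cell: 1248.8893 (5 vertices)

1. box [0,89]×[0,94]: [(0, 0) (89, 0) (89, 94) (0, 94)]
2. ⊥bis P1·P0 via (34.425,54.165): [(0, 71.828) (89, 26.1633) (89, 94) (0, 94)]  |A|=4005.3871
3. ⊥bis P1·P2 via (57.07,42.1): [(0, 71.828) (57.4429, 42.3548) (89, 63.921) (89, 94) (0, 94)]  |A|=3409.6242
4. ⊥bis P1·P3 via (43.13,61.88): [(0, 71.828) (32.0432, 55.3871) (89, 88.7437) (89, 94) (0, 94)]  |A|=2223.1986
5. ⊥bis P1·P4 via (32.02,66.235): [(31.9759, 55.4216) (32.0432, 55.3871) (89, 88.7437) (89, 94) (32.1333, 94)]  |A|=1248.8893
6. ⊥bis P1·P5 via (46.92,43.18): [(31.9759, 55.4216) (32.0432, 55.3871) (89, 88.7437) (89, 94) (32.1333, 94)]  |A|=1248.8893
7. canonical 5-gon: [(31.9759, 55.4216) (32.0432, 55.3871) (89, 88.7437) (89, 94) (32.1333, 94)]
8. shoelace: 1248.8893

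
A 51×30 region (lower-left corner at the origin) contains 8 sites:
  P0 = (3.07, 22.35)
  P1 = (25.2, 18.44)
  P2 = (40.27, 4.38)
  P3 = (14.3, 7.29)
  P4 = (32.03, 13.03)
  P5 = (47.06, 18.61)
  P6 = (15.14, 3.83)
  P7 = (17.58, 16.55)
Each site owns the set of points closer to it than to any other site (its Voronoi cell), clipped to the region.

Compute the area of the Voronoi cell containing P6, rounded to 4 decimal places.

1. box [0,51]×[0,30]: [(0, 0) (51, 0) (51, 30) (0, 30)]
2. ⊥bis P6·P0 via (9.105,13.09): [(0, 7.156) (0, 0) (51, 0) (51, 30) (35.0514, 30)]  |A|=1129.6431
3. ⊥bis P6·P1 via (20.17,11.135): [(13.3309, 15.8442) (0, 7.156) (0, 0) (36.3412, 0)]  |A|=335.5963
4. ⊥bis P6·P2 via (27.705,4.105): [(27.6641, 5.9748) (13.3309, 15.8442) (0, 7.156) (0, 0) (27.7948, 0)]  |A|=310.0648
5. ⊥bis P6·P3 via (14.72,5.56): [(27.6641, 5.9748) (24.7353, 7.9915) (0, 1.9864) (0, 0) (27.7948, 0)]  |A|=144.2449
6. ⊥bis P6·P4 via (23.585,8.43): [(27.7789, 0.7306) (23.9303, 7.796) (0, 1.9864) (0, 0) (27.7948, 0)]  |A|=133.4613
7. ⊥bis P6·P5 via (31.1,11.22): [(27.7789, 0.7306) (23.9303, 7.796) (0, 1.9864) (0, 0) (27.7948, 0)]  |A|=133.4613
8. ⊥bis P6·P7 via (16.36,10.19): [(27.7789, 0.7306) (23.9303, 7.796) (0, 1.9864) (0, 0) (27.7948, 0)]  |A|=133.4613
9. canonical 5-gon: [(27.7789, 0.7306) (23.9303, 7.796) (0, 1.9864) (0, 0) (27.7948, 0)]
10. shoelace: 133.4613

Area of P6's cell: 133.4613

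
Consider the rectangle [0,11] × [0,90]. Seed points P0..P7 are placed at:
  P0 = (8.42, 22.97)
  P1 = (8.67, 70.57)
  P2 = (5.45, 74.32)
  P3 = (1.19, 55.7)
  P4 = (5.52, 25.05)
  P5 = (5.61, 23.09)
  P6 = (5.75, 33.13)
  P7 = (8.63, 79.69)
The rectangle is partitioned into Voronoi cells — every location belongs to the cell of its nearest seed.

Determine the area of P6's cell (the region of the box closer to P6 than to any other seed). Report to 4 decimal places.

Area of P6's cell: 173.0098

1. box [0,11]×[0,90]: [(0, 0) (11, 0) (11, 90) (0, 90)]
2. ⊥bis P6·P0 via (7.085,28.05): [(0, 26.1881) (11, 29.0788) (11, 90) (0, 90)]  |A|=686.0318
3. ⊥bis P6·P1 via (7.21,51.85): [(0, 52.4123) (0, 26.1881) (11, 29.0788) (11, 51.5544)]  |A|=267.8489
4. ⊥bis P6·P2 via (5.6,53.725): [(0, 52.4123) (0, 26.1881) (11, 29.0788) (11, 51.5544)]  |A|=267.8489
5. ⊥bis P6·P3 via (3.47,44.415): [(0, 43.7139) (0, 26.1881) (11, 29.0788) (11, 45.9363)]  |A|=189.1083
6. ⊥bis P6·P4 via (5.635,29.09): [(0, 43.7139) (0, 29.2504) (10.514, 28.9511) (11, 29.0788) (11, 45.9363)]  |A|=173.0098
7. ⊥bis P6·P5 via (5.68,28.11): [(0, 43.7139) (0, 29.2504) (10.514, 28.9511) (11, 29.0788) (11, 45.9363)]  |A|=173.0098
8. ⊥bis P6·P7 via (7.19,56.41): [(0, 43.7139) (0, 29.2504) (10.514, 28.9511) (11, 29.0788) (11, 45.9363)]  |A|=173.0098
9. canonical 5-gon: [(0, 43.7139) (0, 29.2504) (10.514, 28.9511) (11, 29.0788) (11, 45.9363)]
10. shoelace: 173.0098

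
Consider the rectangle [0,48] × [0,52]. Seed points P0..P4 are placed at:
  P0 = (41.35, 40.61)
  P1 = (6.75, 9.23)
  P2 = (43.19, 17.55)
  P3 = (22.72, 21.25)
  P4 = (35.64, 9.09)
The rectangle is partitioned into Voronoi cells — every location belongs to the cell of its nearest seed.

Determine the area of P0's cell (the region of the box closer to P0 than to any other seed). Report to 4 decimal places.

1. box [0,48]×[0,52]: [(0, 0) (48, 0) (48, 52) (0, 52)]
2. ⊥bis P0·P1 via (24.05,24.92): [(0, 51.4378) (46.6509, 0) (48, 0) (48, 52) (0, 52)]  |A|=1296.1902
3. ⊥bis P0·P2 via (42.27,29.08): [(0, 51.4378) (21.7613, 27.4436) (48, 29.5372) (48, 52) (0, 52)]  |A|=890.1683
4. ⊥bis P0·P3 via (32.035,30.93): [(34.594, 28.4675) (48, 29.5372) (48, 52) (10.1394, 52)]  |A|=596.0455
5. ⊥bis P0·P4 via (38.495,24.85): [(34.594, 28.4675) (48, 29.5372) (48, 52) (10.1394, 52)]  |A|=596.0455
6. canonical 4-gon: [(34.594, 28.4675) (48, 29.5372) (48, 52) (10.1394, 52)]
7. shoelace: 596.0455

Area of P0's cell: 596.0455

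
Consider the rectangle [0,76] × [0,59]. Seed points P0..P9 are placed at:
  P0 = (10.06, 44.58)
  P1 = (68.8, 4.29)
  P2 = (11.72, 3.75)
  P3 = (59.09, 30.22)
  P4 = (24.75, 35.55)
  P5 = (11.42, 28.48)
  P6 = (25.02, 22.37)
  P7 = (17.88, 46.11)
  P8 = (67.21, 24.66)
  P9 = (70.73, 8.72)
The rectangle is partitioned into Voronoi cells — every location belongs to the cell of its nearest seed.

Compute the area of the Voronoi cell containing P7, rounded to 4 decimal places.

Area of P7's cell: 412.2658

1. box [0,76]×[0,59]: [(0, 0) (76, 0) (76, 59) (0, 59)]
2. ⊥bis P7·P0 via (13.97,45.345): [(22.8418, 0) (76, 0) (76, 59) (11.2984, 59)]  |A|=3476.8636
3. ⊥bis P7·P1 via (43.34,25.2): [(22.8037, 0.195) (71.0995, 59) (11.2984, 59)]  |A|=1758.3038
4. ⊥bis P7·P2 via (14.8,24.93): [(18.0569, 24.4564) (40.097, 21.2513) (71.0995, 59) (11.2984, 59)]  |A|=1498.5494
5. ⊥bis P7·P3 via (38.485,38.165): [(18.0569, 24.4564) (32.3952, 22.3713) (46.5187, 59) (11.2984, 59)]  |A|=885.6389
6. ⊥bis P7·P4 via (21.315,40.83): [(15.583, 37.1009) (45.606, 56.6329) (46.5187, 59) (11.2984, 59)]  |A|=412.2658
7. ⊥bis P7·P5 via (14.65,37.295): [(15.583, 37.1009) (45.606, 56.6329) (46.5187, 59) (11.2984, 59)]  |A|=412.2658
8. ⊥bis P7·P6 via (21.45,34.24): [(15.583, 37.1009) (45.606, 56.6329) (46.5187, 59) (11.2984, 59)]  |A|=412.2658
9. ⊥bis P7·P8 via (42.545,35.385): [(15.583, 37.1009) (45.606, 56.6329) (46.5187, 59) (11.2984, 59)]  |A|=412.2658
10. ⊥bis P7·P9 via (44.305,27.415): [(15.583, 37.1009) (45.606, 56.6329) (46.5187, 59) (11.2984, 59)]  |A|=412.2658
11. canonical 4-gon: [(15.583, 37.1009) (45.606, 56.6329) (46.5187, 59) (11.2984, 59)]
12. shoelace: 412.2658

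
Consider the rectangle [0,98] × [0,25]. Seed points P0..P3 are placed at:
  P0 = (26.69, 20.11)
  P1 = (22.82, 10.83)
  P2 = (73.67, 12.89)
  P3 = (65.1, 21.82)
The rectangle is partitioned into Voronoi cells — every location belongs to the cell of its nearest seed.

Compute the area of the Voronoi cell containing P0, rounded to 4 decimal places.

1. box [0,98]×[0,25]: [(0, 0) (98, 0) (98, 25) (0, 25)]
2. ⊥bis P0·P1 via (24.755,15.47): [(61.851, 0) (98, 0) (98, 25) (1.9027, 25)]  |A|=1653.0785
3. ⊥bis P0·P2 via (50.18,16.5): [(48.4999, 5.5678) (51.4863, 25) (1.9027, 25)]  |A|=481.7602
4. ⊥bis P0·P3 via (45.895,20.965): [(46.5442, 6.3834) (45.7154, 25) (1.9027, 25)]  |A|=407.8224
5. canonical 3-gon: [(46.5442, 6.3834) (45.7154, 25) (1.9027, 25)]
6. shoelace: 407.8224

Area of P0's cell: 407.8224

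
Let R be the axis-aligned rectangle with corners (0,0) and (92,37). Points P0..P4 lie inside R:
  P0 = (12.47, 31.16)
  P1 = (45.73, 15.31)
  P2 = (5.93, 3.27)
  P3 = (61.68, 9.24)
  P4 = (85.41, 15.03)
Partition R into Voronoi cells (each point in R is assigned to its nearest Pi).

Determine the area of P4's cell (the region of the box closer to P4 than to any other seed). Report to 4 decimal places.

Area of P4's cell: 740.2970

1. box [0,92]×[0,37]: [(0, 0) (92, 0) (92, 37) (0, 37)]
2. ⊥bis P4·P0 via (48.94,23.095): [(43.8328, 0) (92, 0) (92, 37) (52.015, 37)]  |A|=1630.8172
3. ⊥bis P4·P1 via (65.57,15.17): [(65.463, 0) (92, 0) (92, 37) (65.724, 37)]  |A|=977.0406
4. ⊥bis P4·P2 via (45.67,9.15): [(65.463, 0) (92, 0) (92, 37) (65.724, 37)]  |A|=977.0406
5. ⊥bis P4·P3 via (73.545,12.135): [(76.5059, 0) (92, 0) (92, 37) (67.4781, 37)]  |A|=740.297
6. canonical 4-gon: [(76.5059, 0) (92, 0) (92, 37) (67.4781, 37)]
7. shoelace: 740.297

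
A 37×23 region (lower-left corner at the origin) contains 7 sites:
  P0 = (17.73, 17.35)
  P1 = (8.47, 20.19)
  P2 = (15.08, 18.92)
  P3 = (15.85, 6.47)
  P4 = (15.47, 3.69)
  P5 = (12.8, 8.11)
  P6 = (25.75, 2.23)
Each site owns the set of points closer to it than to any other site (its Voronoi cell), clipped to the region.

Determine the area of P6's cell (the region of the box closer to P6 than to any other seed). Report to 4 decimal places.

Area of P6's cell: 214.6685

1. box [0,37]×[0,23]: [(0, 0) (37, 0) (37, 23) (0, 23)]
2. ⊥bis P6·P0 via (21.74,9.79): [(3.283, 0) (37, 0) (37, 17.8843)]  |A|=301.5014
3. ⊥bis P6·P1 via (17.11,11.21): [(8.1322, 2.5721) (5.4589, 0) (37, 0) (37, 17.8843)]  |A|=298.7032
4. ⊥bis P6·P2 via (20.415,10.575): [(8.1322, 2.5721) (5.4589, 0) (37, 0) (37, 17.8843)]  |A|=298.7032
5. ⊥bis P6·P3 via (20.8,4.35): [(23.5384, 10.7439) (18.937, 0) (37, 0) (37, 17.8843)]  |A|=217.4092
6. ⊥bis P6·P4 via (20.61,2.96): [(23.5384, 10.7439) (20.8111, 4.3759) (20.1896, 0) (37, 0) (37, 17.8843)]  |A|=214.6685
7. ⊥bis P6·P5 via (19.275,5.17): [(23.5384, 10.7439) (20.8111, 4.3759) (20.1896, 0) (37, 0) (37, 17.8843)]  |A|=214.6685
8. canonical 5-gon: [(23.5384, 10.7439) (20.8111, 4.3759) (20.1896, 0) (37, 0) (37, 17.8843)]
9. shoelace: 214.6685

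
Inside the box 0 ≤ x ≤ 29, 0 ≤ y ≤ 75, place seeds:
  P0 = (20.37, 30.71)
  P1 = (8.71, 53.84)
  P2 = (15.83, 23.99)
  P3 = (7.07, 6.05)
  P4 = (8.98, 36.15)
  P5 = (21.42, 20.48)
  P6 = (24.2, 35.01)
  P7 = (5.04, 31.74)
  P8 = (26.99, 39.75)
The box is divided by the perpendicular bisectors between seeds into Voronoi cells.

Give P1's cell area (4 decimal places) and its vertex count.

Area of P1's cell: 768.3289 (5 vertices)

1. box [0,29]×[0,75]: [(0, 0) (29, 0) (29, 75) (0, 75)]
2. ⊥bis P1·P0 via (14.54,42.275): [(0, 34.9453) (29, 49.5644) (29, 75) (0, 75)]  |A|=949.6098
3. ⊥bis P1·P2 via (12.27,38.915): [(0, 35.9883) (3.9273, 36.925) (29, 49.5644) (29, 75) (0, 75)]  |A|=947.5617
4. ⊥bis P1·P3 via (7.89,29.945): [(0, 35.9883) (3.9273, 36.925) (29, 49.5644) (29, 75) (0, 75)]  |A|=947.5617
5. ⊥bis P1·P4 via (8.845,44.995): [(0, 44.86) (20.282, 45.1696) (29, 49.5644) (29, 75) (0, 75)]  |A|=849.0648
6. ⊥bis P1·P5 via (15.065,37.16): [(0, 44.86) (20.282, 45.1696) (29, 49.5644) (29, 75) (0, 75)]  |A|=849.0648
7. ⊥bis P1·P6 via (16.455,44.425): [(0, 44.86) (17.3049, 45.1241) (29, 54.7448) (29, 75) (0, 75)]  |A|=812.4281
8. ⊥bis P1·P7 via (6.875,42.79): [(0, 44.86) (17.3049, 45.1241) (29, 54.7448) (29, 75) (0, 75)]  |A|=812.4281
9. ⊥bis P1·P8 via (17.85,46.795): [(0, 44.86) (16.5533, 45.1127) (29, 61.2607) (29, 75) (0, 75)]  |A|=768.3289
10. canonical 5-gon: [(0, 44.86) (16.5533, 45.1127) (29, 61.2607) (29, 75) (0, 75)]
11. shoelace: 768.3289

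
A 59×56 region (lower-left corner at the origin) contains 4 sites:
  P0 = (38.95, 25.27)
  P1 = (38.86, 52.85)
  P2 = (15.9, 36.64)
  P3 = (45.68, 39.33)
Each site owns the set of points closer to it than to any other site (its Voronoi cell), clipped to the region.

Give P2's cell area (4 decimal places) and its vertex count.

Area of P2's cell: 1280.7447 (6 vertices)

1. box [0,59]×[0,56]: [(0, 0) (59, 0) (59, 56) (0, 56)]
2. ⊥bis P2·P0 via (27.425,30.955): [(0, 0) (12.1557, 0) (39.7791, 56) (0, 56)]  |A|=1454.1728
3. ⊥bis P2·P1 via (27.38,44.745): [(0, 0) (12.1557, 0) (31.4109, 39.0355) (19.4339, 56) (0, 56)]  |A|=1281.5999
4. ⊥bis P2·P3 via (30.79,37.985): [(0, 0) (12.1557, 0) (30.8059, 37.809) (30.5901, 40.1982) (19.4339, 56) (0, 56)]  |A|=1280.7447
5. canonical 6-gon: [(0, 0) (12.1557, 0) (30.8059, 37.809) (30.5901, 40.1982) (19.4339, 56) (0, 56)]
6. shoelace: 1280.7447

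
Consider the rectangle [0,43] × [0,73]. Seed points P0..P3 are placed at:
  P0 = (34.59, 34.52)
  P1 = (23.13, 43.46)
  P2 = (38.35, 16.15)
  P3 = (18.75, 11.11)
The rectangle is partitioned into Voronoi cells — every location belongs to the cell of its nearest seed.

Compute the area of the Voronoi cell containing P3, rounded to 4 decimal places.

Area of P3's cell: 798.3810

1. box [0,43]×[0,73]: [(0, 0) (43, 0) (43, 73) (0, 73)]
2. ⊥bis P3·P0 via (26.67,22.815): [(0, 40.8608) (0, 0) (43, 0) (43, 11.7656)]  |A|=1131.4675
3. ⊥bis P3·P1 via (20.94,27.285): [(19.8446, 27.4333) (0, 30.1202) (0, 0) (43, 0) (43, 11.7656)]  |A|=1024.8954
4. ⊥bis P3·P2 via (28.55,13.63): [(26.0866, 23.2097) (19.8446, 27.4333) (0, 30.1202) (0, 0) (32.0549, 0)]  |A|=798.381
5. canonical 5-gon: [(26.0866, 23.2097) (19.8446, 27.4333) (0, 30.1202) (0, 0) (32.0549, 0)]
6. shoelace: 798.381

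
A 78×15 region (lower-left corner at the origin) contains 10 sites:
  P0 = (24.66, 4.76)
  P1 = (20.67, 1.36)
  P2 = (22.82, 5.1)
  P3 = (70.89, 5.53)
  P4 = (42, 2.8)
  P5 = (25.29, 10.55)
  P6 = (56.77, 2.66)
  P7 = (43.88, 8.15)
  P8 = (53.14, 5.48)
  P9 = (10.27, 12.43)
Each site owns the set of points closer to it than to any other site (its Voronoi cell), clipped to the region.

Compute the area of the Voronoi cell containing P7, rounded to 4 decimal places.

Area of P7's cell: 132.0508

1. box [0,78]×[0,15]: [(0, 0) (78, 0) (78, 15) (0, 15)]
2. ⊥bis P7·P0 via (34.27,6.455): [(35.4085, 0) (78, 0) (78, 15) (32.7628, 15)]  |A|=658.7147
3. ⊥bis P7·P1 via (32.275,4.755): [(35.4085, 0) (78, 0) (78, 15) (32.7628, 15)]  |A|=658.7147
4. ⊥bis P7·P2 via (33.35,6.625): [(35.4085, 0) (78, 0) (78, 15) (32.7628, 15)]  |A|=658.7147
5. ⊥bis P7·P3 via (57.385,6.84): [(35.4085, 0) (56.7215, 0) (58.1765, 15) (32.7628, 15)]  |A|=350.45
6. ⊥bis P7·P4 via (42.94,5.475): [(33.8814, 8.6582) (56.7808, 0.6113) (58.1765, 15) (32.7628, 15)]  |A|=250.946
7. ⊥bis P7·P5 via (34.585,9.35): [(34.469, 8.4517) (56.7808, 0.6113) (58.1765, 15) (35.3144, 15)]  |A|=240.8439
8. ⊥bis P7·P6 via (50.325,5.405): [(34.469, 8.4517) (49.3895, 3.2086) (54.4116, 15) (35.3144, 15)]  |A|=163.6593
9. ⊥bis P7·P8 via (48.51,6.815): [(34.469, 8.4517) (47.6467, 3.821) (50.87, 15) (35.3144, 15)]  |A|=132.0508
10. ⊥bis P7·P9 via (27.075,10.29): [(34.469, 8.4517) (47.6467, 3.821) (50.87, 15) (35.3144, 15)]  |A|=132.0508
11. canonical 4-gon: [(34.469, 8.4517) (47.6467, 3.821) (50.87, 15) (35.3144, 15)]
12. shoelace: 132.0508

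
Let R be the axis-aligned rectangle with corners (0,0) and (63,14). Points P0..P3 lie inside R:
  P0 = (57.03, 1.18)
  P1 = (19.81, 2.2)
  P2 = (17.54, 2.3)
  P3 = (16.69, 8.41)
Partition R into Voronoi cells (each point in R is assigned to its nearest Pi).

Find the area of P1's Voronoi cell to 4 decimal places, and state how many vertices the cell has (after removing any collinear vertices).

1. box [0,63]×[0,14]: [(0, 0) (63, 0) (63, 14) (0, 14)]
2. ⊥bis P1·P0 via (38.42,1.69): [(0, 0) (38.3737, 0) (38.7574, 14) (0, 14)]  |A|=539.9173
3. ⊥bis P1·P2 via (18.675,2.25): [(18.5759, 0) (38.3737, 0) (38.7574, 14) (19.1926, 14)]  |A|=275.5377
4. ⊥bis P1·P3 via (18.25,5.305): [(18.8222, 5.5925) (18.5759, 0) (38.3737, 0) (38.7574, 14) (35.5564, 14)]  |A|=206.7486
5. canonical 5-gon: [(18.8222, 5.5925) (18.5759, 0) (38.3737, 0) (38.7574, 14) (35.5564, 14)]
6. shoelace: 206.7486

Area of P1's cell: 206.7486 (5 vertices)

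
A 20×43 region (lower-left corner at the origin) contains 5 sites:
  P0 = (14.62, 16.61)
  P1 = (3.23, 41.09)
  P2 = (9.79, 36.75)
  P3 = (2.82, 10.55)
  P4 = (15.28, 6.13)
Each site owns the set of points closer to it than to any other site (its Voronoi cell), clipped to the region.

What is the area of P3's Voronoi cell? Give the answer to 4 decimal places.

1. box [0,20]×[0,43]: [(0, 0) (20, 0) (20, 43) (0, 43)]
2. ⊥bis P3·P0 via (8.72,13.58): [(0, 30.5595) (0, 0) (15.6941, 0)]  |A|=239.8028
3. ⊥bis P3·P1 via (3.025,25.82): [(2.4299, 25.828) (0, 25.8606) (0, 0) (15.6941, 0)]  |A|=234.0937
4. ⊥bis P3·P2 via (6.305,23.65): [(3.1123, 24.4994) (0, 25.3273) (0, 0) (15.6941, 0)]  |A|=231.6608
5. ⊥bis P3·P4 via (9.05,8.34): [(10.0146, 11.0592) (3.1123, 24.4994) (0, 25.3273) (0, 0) (6.0915, 0)]  |A|=178.5622
6. canonical 5-gon: [(10.0146, 11.0592) (3.1123, 24.4994) (0, 25.3273) (0, 0) (6.0915, 0)]
7. shoelace: 178.5622

Area of P3's cell: 178.5622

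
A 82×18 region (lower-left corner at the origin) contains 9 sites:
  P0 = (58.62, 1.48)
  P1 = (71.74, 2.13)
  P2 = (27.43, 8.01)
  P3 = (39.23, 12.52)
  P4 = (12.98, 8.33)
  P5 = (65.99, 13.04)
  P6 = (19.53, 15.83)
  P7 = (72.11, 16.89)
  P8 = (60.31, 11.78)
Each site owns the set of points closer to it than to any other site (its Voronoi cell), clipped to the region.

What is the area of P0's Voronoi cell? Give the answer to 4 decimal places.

Area of P0's cell: 127.3442

1. box [0,82]×[0,18]: [(0, 0) (82, 0) (82, 18) (0, 18)]
2. ⊥bis P0·P1 via (65.18,1.805): [(0, 0) (65.2694, 0) (64.3777, 18) (0, 18)]  |A|=1166.8237
3. ⊥bis P0·P2 via (43.025,4.745): [(42.0316, 0) (65.2694, 0) (64.3777, 18) (45.8001, 18)]  |A|=376.3387
4. ⊥bis P0·P3 via (48.925,7): [(44.9394, 0) (65.2694, 0) (64.3777, 18) (55.188, 18)]  |A|=265.6766
5. ⊥bis P0·P4 via (35.8,4.905): [(44.9394, 0) (65.2694, 0) (64.3777, 18) (55.188, 18)]  |A|=265.6766
6. ⊥bis P0·P5 via (62.305,7.26): [(52.597, 13.4493) (44.9394, 0) (65.2694, 0) (64.9947, 5.5452)]  |A|=169.9999
7. ⊥bis P0·P6 via (39.075,8.655): [(52.597, 13.4493) (44.9394, 0) (65.2694, 0) (64.9947, 5.5452)]  |A|=169.9999
8. ⊥bis P0·P7 via (65.365,9.185): [(52.597, 13.4493) (44.9394, 0) (65.2694, 0) (64.9947, 5.5452)]  |A|=169.9999
9. ⊥bis P0·P8 via (59.465,6.63): [(64.6198, 5.7842) (49.6329, 8.2432) (44.9394, 0) (65.2694, 0) (64.9947, 5.5452)]  |A|=127.3442
10. canonical 5-gon: [(64.6198, 5.7842) (49.6329, 8.2432) (44.9394, 0) (65.2694, 0) (64.9947, 5.5452)]
11. shoelace: 127.3442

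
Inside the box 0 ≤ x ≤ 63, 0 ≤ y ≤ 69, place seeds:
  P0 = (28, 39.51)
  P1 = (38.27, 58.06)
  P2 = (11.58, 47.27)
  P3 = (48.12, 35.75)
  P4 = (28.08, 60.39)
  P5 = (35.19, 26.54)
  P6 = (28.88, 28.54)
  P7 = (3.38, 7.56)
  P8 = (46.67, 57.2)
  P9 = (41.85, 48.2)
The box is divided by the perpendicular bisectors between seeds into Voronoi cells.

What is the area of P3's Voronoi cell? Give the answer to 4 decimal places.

1. box [0,63]×[0,69]: [(0, 0) (63, 0) (63, 69) (0, 69)]
2. ⊥bis P3·P0 via (38.06,37.63): [(31.0278, 0) (63, 0) (63, 69) (43.9224, 69)]  |A|=1761.2202
3. ⊥bis P3·P1 via (43.195,46.905): [(39.4874, 45.2681) (31.0278, 0) (63, 0) (63, 55.649)]  |A|=1377.8878
4. ⊥bis P3·P2 via (29.85,41.51): [(39.4874, 45.2681) (31.0278, 0) (63, 0) (63, 55.649)]  |A|=1377.8878
5. ⊥bis P3·P4 via (38.1,48.07): [(39.4874, 45.2681) (31.0278, 0) (63, 0) (63, 55.649)]  |A|=1377.8878
6. ⊥bis P3·P5 via (41.655,31.145): [(39.4874, 45.2681) (37.8471, 36.4909) (63, 1.1786) (63, 55.649)]  |A|=779.7175
7. ⊥bis P3·P6 via (38.5,32.145): [(39.4874, 45.2681) (37.8471, 36.4909) (63, 1.1786) (63, 55.649)]  |A|=779.7175
8. ⊥bis P3·P7 via (25.75,21.655): [(39.4874, 45.2681) (37.8471, 36.4909) (63, 1.1786) (63, 55.649)]  |A|=779.7175
9. ⊥bis P3·P8 via (47.395,46.475): [(41.2857, 46.062) (39.4874, 45.2681) (37.8471, 36.4909) (63, 1.1786) (63, 47.5299)]  |A|=691.5666
10. ⊥bis P3·P9 via (44.985,41.975): [(54.9321, 46.9845) (38.2369, 38.5766) (37.8471, 36.4909) (63, 1.1786) (63, 47.5299)]  |A|=636.3777
11. canonical 5-gon: [(54.9321, 46.9845) (38.2369, 38.5766) (37.8471, 36.4909) (63, 1.1786) (63, 47.5299)]
12. shoelace: 636.3777

Area of P3's cell: 636.3777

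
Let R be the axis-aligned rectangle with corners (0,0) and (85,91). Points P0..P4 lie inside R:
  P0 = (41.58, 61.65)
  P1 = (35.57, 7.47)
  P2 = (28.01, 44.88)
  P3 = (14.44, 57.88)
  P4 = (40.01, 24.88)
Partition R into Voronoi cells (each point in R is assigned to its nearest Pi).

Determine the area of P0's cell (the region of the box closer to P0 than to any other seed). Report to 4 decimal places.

1. box [0,85]×[0,91]: [(0, 0) (85, 0) (85, 91) (0, 91)]
2. ⊥bis P0·P1 via (38.575,34.56): [(0, 38.839) (85, 29.4102) (85, 91) (0, 91)]  |A|=4834.4079
3. ⊥bis P0·P2 via (34.795,53.265): [(0, 81.4205) (60.9827, 32.0744) (85, 29.4102) (85, 91) (0, 91)]  |A|=3536.0405
4. ⊥bis P0·P3 via (28.01,59.765): [(28.168, 58.6274) (60.9827, 32.0744) (85, 29.4102) (85, 91) (23.6712, 91)]  |A|=3017.975
5. ⊥bis P0·P4 via (40.795,43.265): [(28.168, 58.6274) (47.5073, 42.9784) (85, 41.3775) (85, 91) (23.6712, 91)]  |A|=2680.6395
6. canonical 5-gon: [(28.168, 58.6274) (47.5073, 42.9784) (85, 41.3775) (85, 91) (23.6712, 91)]
7. shoelace: 2680.6395

Area of P0's cell: 2680.6395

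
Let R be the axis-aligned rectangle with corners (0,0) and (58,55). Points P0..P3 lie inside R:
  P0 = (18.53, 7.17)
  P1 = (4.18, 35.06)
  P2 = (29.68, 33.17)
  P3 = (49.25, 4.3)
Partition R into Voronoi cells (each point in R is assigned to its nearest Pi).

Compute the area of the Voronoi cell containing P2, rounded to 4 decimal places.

Area of P2's cell: 1356.2624

1. box [0,58]×[0,55]: [(0, 0) (58, 0) (58, 55) (0, 55)]
2. ⊥bis P2·P0 via (24.105,20.17): [(0, 30.5073) (58, 5.6343) (58, 55) (0, 55)]  |A|=2141.8937
3. ⊥bis P2·P1 via (16.93,34.115): [(16.1493, 23.5818) (58, 5.6343) (58, 55) (18.4779, 55)]  |A|=1653.8518
4. ⊥bis P2·P3 via (39.465,18.735): [(16.1493, 23.5818) (34.8097, 15.5793) (58, 31.2993) (58, 55) (18.4779, 55)]  |A|=1356.2624
5. canonical 5-gon: [(16.1493, 23.5818) (34.8097, 15.5793) (58, 31.2993) (58, 55) (18.4779, 55)]
6. shoelace: 1356.2624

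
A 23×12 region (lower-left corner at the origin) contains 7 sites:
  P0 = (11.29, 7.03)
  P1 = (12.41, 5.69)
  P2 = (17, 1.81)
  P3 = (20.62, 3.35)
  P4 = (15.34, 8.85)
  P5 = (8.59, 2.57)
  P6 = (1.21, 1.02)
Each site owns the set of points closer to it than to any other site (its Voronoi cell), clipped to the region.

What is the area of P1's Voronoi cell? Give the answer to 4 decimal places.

Area of P1's cell: 18.7804

1. box [0,23]×[0,12]: [(0, 0) (23, 0) (23, 12) (0, 12)]
2. ⊥bis P1·P0 via (11.85,6.36): [(4.2407, 0) (23, 0) (23, 12) (18.5979, 12)]  |A|=138.9686
3. ⊥bis P1·P2 via (14.705,3.75): [(4.2407, 0) (11.5351, 0) (21.6789, 12) (18.5979, 12)]  |A|=62.2521
4. ⊥bis P1·P3 via (16.515,4.52): [(4.2407, 0) (11.5351, 0) (17.1046, 6.5887) (18.6469, 12) (18.5979, 12)]  |A|=54.0488
5. ⊥bis P1·P4 via (13.875,7.27): [(13.4311, 7.6816) (4.2407, 0) (11.5351, 0) (16.0084, 5.2919)]  |A|=40.1801
6. ⊥bis P1·P5 via (10.5,4.13): [(13.4311, 7.6816) (9.9653, 4.7847) (12.7242, 1.4068) (16.0084, 5.2919)]  |A|=18.7804
7. ⊥bis P1·P6 via (6.81,3.355): [(13.4311, 7.6816) (9.9653, 4.7847) (12.7242, 1.4068) (16.0084, 5.2919)]  |A|=18.7804
8. canonical 4-gon: [(13.4311, 7.6816) (9.9653, 4.7847) (12.7242, 1.4068) (16.0084, 5.2919)]
9. shoelace: 18.7804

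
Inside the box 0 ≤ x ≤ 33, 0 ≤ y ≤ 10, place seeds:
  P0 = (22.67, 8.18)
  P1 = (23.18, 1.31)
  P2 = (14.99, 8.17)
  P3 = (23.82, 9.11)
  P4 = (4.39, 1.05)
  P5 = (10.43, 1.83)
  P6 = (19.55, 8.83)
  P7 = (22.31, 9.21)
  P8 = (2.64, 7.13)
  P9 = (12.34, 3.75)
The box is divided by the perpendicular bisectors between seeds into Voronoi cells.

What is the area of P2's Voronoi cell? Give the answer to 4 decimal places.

1. box [0,33]×[0,10]: [(0, 0) (33, 0) (33, 10) (0, 10)]
2. ⊥bis P2·P0 via (18.83,8.175): [(0, 0) (18.8406, 0) (18.8276, 10) (0, 10)]  |A|=188.3413
3. ⊥bis P2·P1 via (19.085,4.74): [(0, 0) (15.1147, 0) (18.8349, 4.4414) (18.8276, 10) (0, 10)]  |A|=180.0673
4. ⊥bis P2·P3 via (19.405,8.64): [(0, 0) (15.1147, 0) (18.8349, 4.4414) (18.8276, 10) (0, 10)]  |A|=180.0673
5. ⊥bis P2·P4 via (9.69,4.61): [(12.7865, 0) (15.1147, 0) (18.8349, 4.4414) (18.8276, 10) (6.0695, 10)]  |A|=85.7869
6. ⊥bis P2·P5 via (12.71,5): [(6.3605, 9.5668) (16.8242, 2.0409) (18.8349, 4.4414) (18.8276, 10) (6.0695, 10)]  |A|=57.5398
7. ⊥bis P2·P6 via (17.27,8.5): [(6.3605, 9.5668) (16.8242, 2.0409) (18.0014, 3.4464) (17.0529, 10) (6.0695, 10)]  |A|=49.4045
8. ⊥bis P2·P7 via (18.65,8.69): [(6.3605, 9.5668) (16.8242, 2.0409) (18.0014, 3.4464) (17.0529, 10) (6.0695, 10)]  |A|=49.4045
9. ⊥bis P2·P8 via (8.815,7.65): [(8.8014, 7.8112) (16.8242, 2.0409) (18.0014, 3.4464) (17.0529, 10) (8.6171, 10)]  |A|=46.3432
10. ⊥bis P2·P9 via (13.665,5.96): [(8.707, 8.9326) (17.9533, 3.3889) (18.0014, 3.4464) (17.0529, 10) (8.6171, 10)]  |A|=32.7554
11. canonical 5-gon: [(8.707, 8.9326) (17.9533, 3.3889) (18.0014, 3.4464) (17.0529, 10) (8.6171, 10)]
12. shoelace: 32.7554

Area of P2's cell: 32.7554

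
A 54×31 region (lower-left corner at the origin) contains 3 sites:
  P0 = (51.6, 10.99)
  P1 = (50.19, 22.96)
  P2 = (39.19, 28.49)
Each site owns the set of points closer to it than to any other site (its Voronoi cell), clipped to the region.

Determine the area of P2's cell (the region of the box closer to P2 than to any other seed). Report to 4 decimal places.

1. box [0,54]×[0,31]: [(0, 0) (54, 0) (54, 31) (0, 31)]
2. ⊥bis P2·P0 via (45.395,19.74): [(0, 0) (17.5586, 0) (54, 25.8422) (54, 31) (0, 31)]  |A|=1203.1372
3. ⊥bis P2·P1 via (44.69,25.725): [(0, 0) (17.5586, 0) (39.6237, 15.6473) (47.3419, 31) (0, 31)]  |A|=1114.9519
4. canonical 5-gon: [(0, 0) (17.5586, 0) (39.6237, 15.6473) (47.3419, 31) (0, 31)]
5. shoelace: 1114.9519

Area of P2's cell: 1114.9519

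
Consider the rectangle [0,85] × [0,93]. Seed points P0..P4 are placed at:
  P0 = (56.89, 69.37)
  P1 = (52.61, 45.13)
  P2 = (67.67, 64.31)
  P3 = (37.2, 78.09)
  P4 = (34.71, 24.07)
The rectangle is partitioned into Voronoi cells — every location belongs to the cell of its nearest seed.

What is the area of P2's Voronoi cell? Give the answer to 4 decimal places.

Area of P2's cell: 982.6042

1. box [0,85]×[0,93]: [(0, 0) (85, 0) (85, 93) (0, 93)]
2. ⊥bis P2·P0 via (62.28,66.84): [(30.9061, 0) (85, 0) (85, 93) (74.5592, 93)]  |A|=3000.8633
3. ⊥bis P2·P1 via (60.14,54.72): [(57.5468, 56.7562) (85, 35.2001) (85, 93) (74.5592, 93)]  |A|=982.6042
4. ⊥bis P2·P3 via (52.435,71.2): [(57.5468, 56.7562) (85, 35.2001) (85, 93) (74.5592, 93)]  |A|=982.6042
5. ⊥bis P2·P4 via (51.19,44.19): [(57.5468, 56.7562) (85, 35.2001) (85, 93) (74.5592, 93)]  |A|=982.6042
6. canonical 4-gon: [(57.5468, 56.7562) (85, 35.2001) (85, 93) (74.5592, 93)]
7. shoelace: 982.6042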